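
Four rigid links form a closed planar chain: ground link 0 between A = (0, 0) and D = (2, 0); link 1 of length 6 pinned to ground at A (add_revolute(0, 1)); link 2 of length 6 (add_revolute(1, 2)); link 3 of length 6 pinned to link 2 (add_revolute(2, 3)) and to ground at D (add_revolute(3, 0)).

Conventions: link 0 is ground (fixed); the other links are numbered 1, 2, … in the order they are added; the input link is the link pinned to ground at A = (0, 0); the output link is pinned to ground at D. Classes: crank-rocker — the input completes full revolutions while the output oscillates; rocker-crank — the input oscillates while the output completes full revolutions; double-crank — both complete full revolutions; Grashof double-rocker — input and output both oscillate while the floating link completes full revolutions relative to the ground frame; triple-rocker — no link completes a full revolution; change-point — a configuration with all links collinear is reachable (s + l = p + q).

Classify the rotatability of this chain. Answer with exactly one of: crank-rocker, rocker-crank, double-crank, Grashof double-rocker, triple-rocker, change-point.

lengths: ground=2, input=6, coupler=6, output=6
sorted: s=2 (shortest), l=6 (longest), p+q=12
s + l = 8 vs p + q = 12
s + l < p + q (Grashof) with shortest = ground link → double-crank

double-crank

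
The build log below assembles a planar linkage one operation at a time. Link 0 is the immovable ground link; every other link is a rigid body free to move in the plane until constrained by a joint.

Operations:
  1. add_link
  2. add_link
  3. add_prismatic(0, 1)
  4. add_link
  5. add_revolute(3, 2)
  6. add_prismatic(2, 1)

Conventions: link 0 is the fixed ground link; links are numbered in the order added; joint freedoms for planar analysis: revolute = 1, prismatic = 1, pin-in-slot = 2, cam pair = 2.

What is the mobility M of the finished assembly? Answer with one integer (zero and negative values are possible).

ground; <1,0,0>
#1 <2,0,0>
#2 <3,0,0>
P:0↔1 J1 <3,1,0>
#3 <4,1,0>
R:3↔2 J1 <4,2,0>
P:2↔1 J1 <4,3,0>
3×3 − 2×3 − 1×0 = 3

M = 3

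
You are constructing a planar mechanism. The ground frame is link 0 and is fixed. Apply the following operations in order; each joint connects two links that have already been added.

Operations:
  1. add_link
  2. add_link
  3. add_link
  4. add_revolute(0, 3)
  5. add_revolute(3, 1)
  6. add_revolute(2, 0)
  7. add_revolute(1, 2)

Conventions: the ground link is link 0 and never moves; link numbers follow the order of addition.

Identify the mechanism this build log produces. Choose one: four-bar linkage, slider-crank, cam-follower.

links: 4 (incl. ground); joints: 4 revolute, 0 prismatic, 0 higher (cam) pair, forming one closed loop
4 links in a single 4R loop → four-bar linkage

four-bar linkage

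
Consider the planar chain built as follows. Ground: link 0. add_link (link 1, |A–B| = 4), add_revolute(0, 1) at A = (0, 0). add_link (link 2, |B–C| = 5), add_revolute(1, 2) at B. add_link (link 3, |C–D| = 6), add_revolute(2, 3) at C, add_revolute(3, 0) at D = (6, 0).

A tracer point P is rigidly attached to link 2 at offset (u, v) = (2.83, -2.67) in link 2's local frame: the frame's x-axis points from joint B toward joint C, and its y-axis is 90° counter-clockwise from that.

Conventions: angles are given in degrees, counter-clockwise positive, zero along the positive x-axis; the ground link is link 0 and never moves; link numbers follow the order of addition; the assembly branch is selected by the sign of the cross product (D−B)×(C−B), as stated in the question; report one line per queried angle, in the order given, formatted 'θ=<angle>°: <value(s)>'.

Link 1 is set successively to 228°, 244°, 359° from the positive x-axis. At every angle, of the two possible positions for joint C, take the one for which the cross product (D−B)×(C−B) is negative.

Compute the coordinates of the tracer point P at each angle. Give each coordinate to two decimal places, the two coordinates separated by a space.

A=(0,0), D=(6.00,0)
θ=228°: B = A + 4.00·(cos228°, sin228°) = (-2.6765, -2.9726)
θ=228°: |BD| = 9.1716
θ=228°: circle(B,5.00) ∩ circle(D,6.00): a=3.9861, h=3.0184
θ=228°:   candidates: C₊=(0.1161,1.1748) cross=27.684; C₋=(2.0727,-4.5361) cross=-27.684
θ=228°:   branch - wants cross < 0 → take C=(2.0727,-4.5361) (cross=-27.684)
θ=228°: ex = (C−B)/|BC| = (0.9498,-0.3127); ey = (0.3127,0.9498)
θ=228°: P = B + 2.83·ex + -2.67·ey = (-0.8234,-6.3936)
θ=244°: B = A + 4.00·(cos244°, sin244°) = (-1.7535, -3.5952)
θ=244°: |BD| = 8.5465
θ=244°: circle(B,5.00) ∩ circle(D,6.00): a=3.6297, h=3.4388
θ=244°:   candidates: C₊=(0.0928,1.0514) cross=29.390; C₋=(2.9860,-5.1880) cross=-29.390
θ=244°:   branch - wants cross < 0 → take C=(2.9860,-5.1880) (cross=-29.390)
θ=244°: ex = (C−B)/|BC| = (0.9479,-0.3186); ey = (0.3186,0.9479)
θ=244°: P = B + 2.83·ex + -2.67·ey = (0.0785,-7.0276)
θ=359°: B = A + 4.00·(cos359°, sin359°) = (3.9994, -0.0698)
θ=359°: |BD| = 2.0018
θ=359°: circle(B,5.00) ∩ circle(D,6.00): a=-1.7466, h=4.6850
θ=359°:   candidates: C₊=(2.0905,4.5515) cross=9.379; C₋=(2.4173,-4.8129) cross=-9.379
θ=359°:   branch - wants cross < 0 → take C=(2.4173,-4.8129) (cross=-9.379)
θ=359°: ex = (C−B)/|BC| = (-0.3164,-0.9486); ey = (0.9486,-0.3164)
θ=359°: P = B + 2.83·ex + -2.67·ey = (0.5711,-1.9095)

θ=228°: -0.82 -6.39
θ=244°: 0.08 -7.03
θ=359°: 0.57 -1.91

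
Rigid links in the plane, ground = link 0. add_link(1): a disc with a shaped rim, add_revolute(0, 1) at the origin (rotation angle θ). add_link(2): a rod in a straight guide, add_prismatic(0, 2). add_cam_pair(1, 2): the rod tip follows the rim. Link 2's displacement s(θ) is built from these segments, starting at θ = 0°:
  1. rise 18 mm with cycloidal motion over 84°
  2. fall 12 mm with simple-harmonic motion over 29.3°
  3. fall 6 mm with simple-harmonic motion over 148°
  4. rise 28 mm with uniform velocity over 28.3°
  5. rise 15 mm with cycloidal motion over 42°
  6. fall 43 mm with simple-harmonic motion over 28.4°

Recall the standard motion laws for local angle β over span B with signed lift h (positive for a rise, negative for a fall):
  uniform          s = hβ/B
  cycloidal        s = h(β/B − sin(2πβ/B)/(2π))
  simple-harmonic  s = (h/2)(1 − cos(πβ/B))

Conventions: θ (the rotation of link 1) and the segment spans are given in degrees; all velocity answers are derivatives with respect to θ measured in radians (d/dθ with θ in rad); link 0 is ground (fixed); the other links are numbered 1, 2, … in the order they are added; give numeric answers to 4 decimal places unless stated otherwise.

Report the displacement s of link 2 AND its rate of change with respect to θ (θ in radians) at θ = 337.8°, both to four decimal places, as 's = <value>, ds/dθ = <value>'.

segment 1 (0° to 84°, cycloidal, h = 18) is passed completely: s = 0.0000 + (18) = 18.0000
segment 2 (84° to 113.3°, simple-harmonic, h = -12) is passed completely: s = 18.0000 + (-12) = 6.0000
segment 3 (113.3° to 261.3°, simple-harmonic, h = -6) is passed completely: s = 6.0000 + (-6) = 0.0000
segment 4 (261.3° to 289.6°, uniform, h = 28) is passed completely: s = 0.0000 + (28) = 28.0000
segment 5 (289.6° to 331.6°, cycloidal, h = 15) is passed completely: s = 28.0000 + (15) = 43.0000
θ = 337.8° falls in segment 6 (331.6° to 360°, simple-harmonic, h = -43): β = 337.8 − 331.6 = 6.2°, B = 28.4°; Δs = -43/2·(1 − cos(π·0.2183)) = -4.8614; s = 43.0000 − 4.8614 = 38.1386
velocity in seg [331.6°–360°] (simple-harmonic), θ in radians: β = 6.2° = 0.1082 rad, B = 28.4° = 0.4957 rad; ds/dθ = (πh/(2B)) sin(πβ/B) = (π·(-43)/(2·0.4957)) sin(π·0.2183) = -86.301518 mm/rad

s = 38.1386, ds/dθ = -86.3015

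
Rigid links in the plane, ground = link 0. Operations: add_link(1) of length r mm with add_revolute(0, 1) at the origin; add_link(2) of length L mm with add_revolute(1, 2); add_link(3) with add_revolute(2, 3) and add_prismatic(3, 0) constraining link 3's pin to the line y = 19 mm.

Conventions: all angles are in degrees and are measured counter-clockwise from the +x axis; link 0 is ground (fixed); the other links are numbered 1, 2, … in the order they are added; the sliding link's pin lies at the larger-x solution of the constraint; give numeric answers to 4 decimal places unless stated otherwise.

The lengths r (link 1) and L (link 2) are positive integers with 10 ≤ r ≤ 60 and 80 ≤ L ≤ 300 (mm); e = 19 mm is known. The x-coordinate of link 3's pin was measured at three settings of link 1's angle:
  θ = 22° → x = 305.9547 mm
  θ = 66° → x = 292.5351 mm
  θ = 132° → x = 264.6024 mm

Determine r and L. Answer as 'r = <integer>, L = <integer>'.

constraint per measurement: (x − r cos θ)² + (r sin θ − e)² = L²
subtracting the θ₁ and θ₂ equations cancels the r² and L² terms:
r = (x₁² − x₂²) / (2[(x₁cos θ₁ + e sin θ₁) − (x₂cos θ₂ + e sin θ₂)]) = 26.0000 → r = 26
L² = (x₁ − r cos θ₁)² + (r sin θ₁ − e)² = 79524.0017 → L = 282.0000 → L = 282
check at θ₃=132°: x = 264.6024 (printed 264.6024) ✓

r = 26, L = 282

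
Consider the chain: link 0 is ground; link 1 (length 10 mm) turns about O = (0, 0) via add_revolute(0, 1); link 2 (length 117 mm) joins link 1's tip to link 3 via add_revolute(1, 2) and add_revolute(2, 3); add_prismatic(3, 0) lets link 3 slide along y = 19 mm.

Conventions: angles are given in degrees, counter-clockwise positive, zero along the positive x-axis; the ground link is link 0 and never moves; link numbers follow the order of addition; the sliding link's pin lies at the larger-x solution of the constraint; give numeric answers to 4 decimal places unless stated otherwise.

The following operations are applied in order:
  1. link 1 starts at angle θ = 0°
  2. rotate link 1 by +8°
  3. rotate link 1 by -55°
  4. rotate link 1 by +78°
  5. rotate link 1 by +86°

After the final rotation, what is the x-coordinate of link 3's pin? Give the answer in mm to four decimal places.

geometry: r = 10 mm, L = 117 mm, e = 19 mm; θ starts at 0°
rotate link 1 by +8°: θ ← 0° +8° = 8°
rotate link 1 by -55°: θ ← 8° -55° = -47°
rotate link 1 by +78°: θ ← -47° +78° = 31°
rotate link 1 by +86°: θ ← 31° +86° = 117°
crank pin P = (r cos θ, r sin θ) = (-4.539905, 8.910065)
h = r sin θ − e = 8.910065 − 19 = -10.089935
x = r cos θ + √(L² − h²) = -4.539905 + 116.564116 = 112.024211

112.0242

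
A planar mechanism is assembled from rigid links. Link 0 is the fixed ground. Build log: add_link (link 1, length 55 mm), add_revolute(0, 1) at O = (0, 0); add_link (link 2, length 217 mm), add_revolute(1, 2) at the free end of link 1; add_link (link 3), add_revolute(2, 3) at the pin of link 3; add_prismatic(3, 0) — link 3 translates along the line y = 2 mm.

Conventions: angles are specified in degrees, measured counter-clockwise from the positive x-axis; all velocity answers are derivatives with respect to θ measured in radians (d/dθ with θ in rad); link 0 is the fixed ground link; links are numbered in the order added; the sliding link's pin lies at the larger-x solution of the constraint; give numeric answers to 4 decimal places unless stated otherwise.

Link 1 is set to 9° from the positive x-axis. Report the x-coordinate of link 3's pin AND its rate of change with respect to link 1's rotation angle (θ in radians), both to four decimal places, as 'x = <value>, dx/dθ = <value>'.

geometry: r = 55 mm, L = 217 mm, e = 2 mm
crank pin P = (r cos θ, r sin θ) = (54.322859, 8.603896)
h = r sin θ − e = 8.603896 − 2 = 6.603896
x = r cos θ + √(L² − h²) = 54.322859 + 216.899490 = 271.222348
dx/dθ = −r sin θ − h·r cos θ/√(L² − h²) (θ in radians; h = 6.603896) = -10.257853

x = 271.2223, dx/dθ = -10.2579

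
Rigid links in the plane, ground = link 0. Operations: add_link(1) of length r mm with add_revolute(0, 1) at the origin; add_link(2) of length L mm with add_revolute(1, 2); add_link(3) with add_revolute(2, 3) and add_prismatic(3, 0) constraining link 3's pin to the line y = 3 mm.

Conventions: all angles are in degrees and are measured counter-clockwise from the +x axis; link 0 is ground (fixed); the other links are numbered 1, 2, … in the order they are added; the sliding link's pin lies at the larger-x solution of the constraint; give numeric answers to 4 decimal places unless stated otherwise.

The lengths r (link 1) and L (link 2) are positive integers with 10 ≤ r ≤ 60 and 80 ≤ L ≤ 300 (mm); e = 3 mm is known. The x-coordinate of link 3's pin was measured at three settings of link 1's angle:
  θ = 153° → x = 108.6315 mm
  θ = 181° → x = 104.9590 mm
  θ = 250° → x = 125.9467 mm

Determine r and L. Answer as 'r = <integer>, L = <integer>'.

constraint per measurement: (x − r cos θ)² + (r sin θ − e)² = L²
subtracting the θ₁ and θ₂ equations cancels the r² and L² terms:
r = (x₁² − x₂²) / (2[(x₁cos θ₁ + e sin θ₁) − (x₂cos θ₂ + e sin θ₂)]) = 41.0001 → r = 41
L² = (x₁ − r cos θ₁)² + (r sin θ₁ − e)² = 21316.0139 → L = 146.0000 → L = 146
check at θ₃=250°: x = 125.9467 (printed 125.9467) ✓

r = 41, L = 146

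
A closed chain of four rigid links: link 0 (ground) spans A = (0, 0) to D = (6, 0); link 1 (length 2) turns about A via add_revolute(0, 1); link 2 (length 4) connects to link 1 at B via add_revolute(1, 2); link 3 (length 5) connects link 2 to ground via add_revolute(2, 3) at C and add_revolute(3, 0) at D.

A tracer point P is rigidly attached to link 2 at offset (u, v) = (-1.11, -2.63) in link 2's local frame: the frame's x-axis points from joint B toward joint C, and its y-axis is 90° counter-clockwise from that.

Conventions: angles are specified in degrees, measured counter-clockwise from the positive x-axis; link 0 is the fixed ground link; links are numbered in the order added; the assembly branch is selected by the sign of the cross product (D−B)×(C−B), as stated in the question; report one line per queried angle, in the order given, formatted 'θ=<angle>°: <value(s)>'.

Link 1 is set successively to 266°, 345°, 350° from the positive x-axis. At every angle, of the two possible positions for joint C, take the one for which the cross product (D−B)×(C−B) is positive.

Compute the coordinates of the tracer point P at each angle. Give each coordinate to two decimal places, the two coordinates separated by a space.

A=(0,0), D=(6.00,0)
θ=266°: B = A + 2.00·(cos266°, sin266°) = (-0.1395, -1.9951)
θ=266°: |BD| = 6.4556
θ=266°: circle(B,4.00) ∩ circle(D,5.00): a=2.5307, h=3.0977
θ=266°:   candidates: C₊=(1.3099,1.7330) cross=19.997; C₋=(3.2246,-4.1590) cross=-19.997
θ=266°:   branch + wants cross > 0 → take C=(1.3099,1.7330) (cross=19.997)
θ=266°: ex = (C−B)/|BC| = (0.3624,0.9320); ey = (-0.9320,0.3624)
θ=266°: P = B + -1.11·ex + -2.63·ey = (1.9095,-3.9827)
θ=345°: B = A + 2.00·(cos345°, sin345°) = (1.9319, -0.5176)
θ=345°: |BD| = 4.1009
θ=345°: circle(B,4.00) ∩ circle(D,5.00): a=0.9532, h=3.8848
θ=345°:   candidates: C₊=(2.3870,3.4564) cross=15.931; C₋=(3.3677,-4.2510) cross=-15.931
θ=345°:   branch + wants cross > 0 → take C=(2.3870,3.4564) (cross=15.931)
θ=345°: ex = (C−B)/|BC| = (0.1138,0.9935); ey = (-0.9935,0.1138)
θ=345°: P = B + -1.11·ex + -2.63·ey = (4.4185,-1.9197)
θ=350°: B = A + 2.00·(cos350°, sin350°) = (1.9696, -0.3473)
θ=350°: |BD| = 4.0453
θ=350°: circle(B,4.00) ∩ circle(D,5.00): a=0.9103, h=3.8951
θ=350°:   candidates: C₊=(2.5421,3.6115) cross=15.757; C₋=(3.2109,-4.1498) cross=-15.757
θ=350°:   branch + wants cross > 0 → take C=(2.5421,3.6115) (cross=15.757)
θ=350°: ex = (C−B)/|BC| = (0.1431,0.9897); ey = (-0.9897,0.1431)
θ=350°: P = B + -1.11·ex + -2.63·ey = (4.4137,-1.8223)

θ=266°: 1.91 -3.98
θ=345°: 4.42 -1.92
θ=350°: 4.41 -1.82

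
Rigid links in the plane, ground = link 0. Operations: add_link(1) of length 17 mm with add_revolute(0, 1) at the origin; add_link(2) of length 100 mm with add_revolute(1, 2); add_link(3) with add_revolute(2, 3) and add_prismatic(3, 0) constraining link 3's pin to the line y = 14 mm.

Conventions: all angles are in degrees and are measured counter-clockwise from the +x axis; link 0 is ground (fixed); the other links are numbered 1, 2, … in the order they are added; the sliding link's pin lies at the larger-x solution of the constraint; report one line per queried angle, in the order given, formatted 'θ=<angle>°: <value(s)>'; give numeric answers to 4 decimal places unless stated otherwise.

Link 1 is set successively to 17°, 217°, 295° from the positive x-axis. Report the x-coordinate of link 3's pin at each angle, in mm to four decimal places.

geometry: r = 17 mm, L = 100 mm, e = 14 mm
θ=17°: crank pin P = (r cos θ, r sin θ) = (16.257181, 4.970319)
θ=17°: h = r sin θ − e = 4.970319 − 14 = -9.029681
θ=17°: x = r cos θ + √(L² − h²) = 16.257181 + 99.591490 = 115.848671
θ=217°: crank pin P = (r cos θ, r sin θ) = (-13.576804, -10.230855)
θ=217°: h = r sin θ − e = -10.230855 − 14 = -24.230855
θ=217°: x = r cos θ + √(L² − h²) = -13.576804 + 97.019924 = 83.443120
θ=295°: crank pin P = (r cos θ, r sin θ) = (7.184510, -15.407232)
θ=295°: h = r sin θ − e = -15.407232 − 14 = -29.407232
θ=295°: x = r cos θ + √(L² − h²) = 7.184510 + 95.578317 = 102.762827

θ=17°: 115.8487
θ=217°: 83.4431
θ=295°: 102.7628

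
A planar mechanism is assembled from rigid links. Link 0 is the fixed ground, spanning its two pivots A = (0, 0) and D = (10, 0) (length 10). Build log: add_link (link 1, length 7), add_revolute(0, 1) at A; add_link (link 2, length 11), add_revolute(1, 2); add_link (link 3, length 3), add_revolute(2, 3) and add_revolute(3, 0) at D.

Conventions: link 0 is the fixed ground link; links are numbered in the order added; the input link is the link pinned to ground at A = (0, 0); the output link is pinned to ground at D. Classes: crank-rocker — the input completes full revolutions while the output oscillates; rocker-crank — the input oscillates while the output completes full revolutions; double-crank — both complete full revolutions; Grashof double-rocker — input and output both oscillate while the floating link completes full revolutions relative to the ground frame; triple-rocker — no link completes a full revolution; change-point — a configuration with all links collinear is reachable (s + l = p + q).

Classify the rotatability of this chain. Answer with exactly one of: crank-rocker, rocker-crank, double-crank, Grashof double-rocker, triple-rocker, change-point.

lengths: ground=10, input=7, coupler=11, output=3
sorted: s=3 (shortest), l=11 (longest), p+q=17
s + l = 14 vs p + q = 17
s + l < p + q (Grashof) with shortest = output link → rocker-crank

rocker-crank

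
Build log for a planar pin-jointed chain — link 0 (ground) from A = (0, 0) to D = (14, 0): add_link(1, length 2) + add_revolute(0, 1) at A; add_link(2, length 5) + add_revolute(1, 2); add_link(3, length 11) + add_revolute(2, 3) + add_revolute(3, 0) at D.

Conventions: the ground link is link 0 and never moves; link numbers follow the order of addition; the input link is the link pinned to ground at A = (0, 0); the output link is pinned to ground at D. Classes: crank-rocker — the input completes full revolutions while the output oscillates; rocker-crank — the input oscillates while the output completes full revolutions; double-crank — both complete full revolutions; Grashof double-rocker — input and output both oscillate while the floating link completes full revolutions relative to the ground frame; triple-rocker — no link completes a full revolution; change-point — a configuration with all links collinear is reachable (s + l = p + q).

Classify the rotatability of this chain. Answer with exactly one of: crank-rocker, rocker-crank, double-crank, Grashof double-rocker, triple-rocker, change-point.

lengths: ground=14, input=2, coupler=5, output=11
sorted: s=2 (shortest), l=14 (longest), p+q=16
s + l = 16 vs p + q = 16
s + l = p + q → change-point (collinear configuration reachable)

change-point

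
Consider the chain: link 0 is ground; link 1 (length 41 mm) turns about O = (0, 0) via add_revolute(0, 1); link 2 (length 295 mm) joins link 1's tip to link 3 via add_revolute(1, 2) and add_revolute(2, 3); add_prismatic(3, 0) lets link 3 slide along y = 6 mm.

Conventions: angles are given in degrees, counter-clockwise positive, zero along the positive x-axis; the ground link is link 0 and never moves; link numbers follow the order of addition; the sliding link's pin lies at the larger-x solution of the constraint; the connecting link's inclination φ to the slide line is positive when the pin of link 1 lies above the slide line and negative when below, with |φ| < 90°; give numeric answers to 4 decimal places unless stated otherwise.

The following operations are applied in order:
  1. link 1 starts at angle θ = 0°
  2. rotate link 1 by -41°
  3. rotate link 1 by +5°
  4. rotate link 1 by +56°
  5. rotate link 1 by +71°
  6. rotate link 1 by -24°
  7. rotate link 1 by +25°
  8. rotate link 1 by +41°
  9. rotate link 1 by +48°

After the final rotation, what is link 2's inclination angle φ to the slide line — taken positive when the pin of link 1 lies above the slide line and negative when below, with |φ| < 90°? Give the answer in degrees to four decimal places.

geometry: r = 41 mm, L = 295 mm, e = 6 mm; θ starts at 0°
rotate link 1 by -41°: θ ← 0° -41° = -41°
rotate link 1 by +5°: θ ← -41° +5° = -36°
rotate link 1 by +56°: θ ← -36° +56° = 20°
rotate link 1 by +71°: θ ← 20° +71° = 91°
rotate link 1 by -24°: θ ← 91° -24° = 67°
rotate link 1 by +25°: θ ← 67° +25° = 92°
rotate link 1 by +41°: θ ← 92° +41° = 133°
rotate link 1 by +48°: θ ← 133° +48° = 181°
h = r sin θ − e = -0.715549 − 6 = -6.715549
sin φ = h / L = -6.715549 / 295 = -0.02276457
φ = arcsin(-0.02276457) = -1.304427°

-1.3044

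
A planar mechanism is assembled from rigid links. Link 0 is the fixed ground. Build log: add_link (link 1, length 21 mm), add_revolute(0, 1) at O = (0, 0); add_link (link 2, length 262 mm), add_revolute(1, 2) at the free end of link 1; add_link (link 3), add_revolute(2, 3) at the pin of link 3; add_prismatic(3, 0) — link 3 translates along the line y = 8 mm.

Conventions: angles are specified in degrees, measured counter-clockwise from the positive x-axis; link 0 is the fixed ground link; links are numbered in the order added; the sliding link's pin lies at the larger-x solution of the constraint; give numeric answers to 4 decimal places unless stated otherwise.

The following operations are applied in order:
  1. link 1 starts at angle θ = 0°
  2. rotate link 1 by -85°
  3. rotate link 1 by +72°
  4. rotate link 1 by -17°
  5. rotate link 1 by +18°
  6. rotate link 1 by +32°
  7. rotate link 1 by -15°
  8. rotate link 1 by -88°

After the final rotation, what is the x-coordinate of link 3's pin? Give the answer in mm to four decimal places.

geometry: r = 21 mm, L = 262 mm, e = 8 mm; θ starts at 0°
rotate link 1 by -85°: θ ← 0° -85° = -85°
rotate link 1 by +72°: θ ← -85° +72° = -13°
rotate link 1 by -17°: θ ← -13° -17° = -30°
rotate link 1 by +18°: θ ← -30° +18° = -12°
rotate link 1 by +32°: θ ← -12° +32° = 20°
rotate link 1 by -15°: θ ← 20° -15° = 5°
rotate link 1 by -88°: θ ← 5° -88° = -83°
crank pin P = (r cos θ, r sin θ) = (2.559256, -20.843469)
h = r sin θ − e = -20.843469 − 8 = -28.843469
x = r cos θ + √(L² − h²) = 2.559256 + 260.407477 = 262.966734

262.9667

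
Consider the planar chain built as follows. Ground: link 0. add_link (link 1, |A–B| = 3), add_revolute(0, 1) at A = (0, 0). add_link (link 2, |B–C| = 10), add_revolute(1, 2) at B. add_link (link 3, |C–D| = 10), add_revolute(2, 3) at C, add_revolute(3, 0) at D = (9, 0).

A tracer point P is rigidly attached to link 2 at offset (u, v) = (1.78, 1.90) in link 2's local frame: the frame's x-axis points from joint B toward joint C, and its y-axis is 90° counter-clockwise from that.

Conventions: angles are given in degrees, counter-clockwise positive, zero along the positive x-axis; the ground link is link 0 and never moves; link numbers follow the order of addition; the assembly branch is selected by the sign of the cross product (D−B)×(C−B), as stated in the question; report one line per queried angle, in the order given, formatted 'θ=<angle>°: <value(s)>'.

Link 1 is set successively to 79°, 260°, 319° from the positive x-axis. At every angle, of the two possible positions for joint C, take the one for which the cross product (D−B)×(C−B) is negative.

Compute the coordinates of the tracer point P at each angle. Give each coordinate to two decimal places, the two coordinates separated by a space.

A=(0,0), D=(9.00,0)
θ=79°: B = A + 3.00·(cos79°, sin79°) = (0.5724, 2.9449)
θ=79°: |BD| = 8.9273
θ=79°: circle(B,10.00) ∩ circle(D,10.00): a=4.4636, h=8.9485
θ=79°:   candidates: C₊=(7.7381,9.9201) cross=79.886; C₋=(1.8343,-6.9752) cross=-79.886
θ=79°:   branch - wants cross < 0 → take C=(1.8343,-6.9752) (cross=-79.886)
θ=79°: ex = (C−B)/|BC| = (0.1262,-0.9920); ey = (0.9920,0.1262)
θ=79°: P = B + 1.78·ex + 1.90·ey = (2.6819,1.4189)
θ=260°: B = A + 3.00·(cos260°, sin260°) = (-0.5209, -2.9544)
θ=260°: |BD| = 9.9688
θ=260°: circle(B,10.00) ∩ circle(D,10.00): a=4.9844, h=8.6692
θ=260°:   candidates: C₊=(1.6703,6.8026) cross=86.422; C₋=(6.8088,-9.7570) cross=-86.422
θ=260°:   branch - wants cross < 0 → take C=(6.8088,-9.7570) (cross=-86.422)
θ=260°: ex = (C−B)/|BC| = (0.7330,-0.6803); ey = (0.6803,0.7330)
θ=260°: P = B + 1.78·ex + 1.90·ey = (2.0762,-2.7726)
θ=319°: B = A + 3.00·(cos319°, sin319°) = (2.2641, -1.9682)
θ=319°: |BD| = 7.0175
θ=319°: circle(B,10.00) ∩ circle(D,10.00): a=3.5088, h=9.3642
θ=319°:   candidates: C₊=(3.0057,8.0043) cross=65.714; C₋=(8.2584,-9.9725) cross=-65.714
θ=319°:   branch - wants cross < 0 → take C=(8.2584,-9.9725) (cross=-65.714)
θ=319°: ex = (C−B)/|BC| = (0.5994,-0.8004); ey = (0.8004,0.5994)
θ=319°: P = B + 1.78·ex + 1.90·ey = (4.8519,-2.2540)

θ=79°: 2.68 1.42
θ=260°: 2.08 -2.77
θ=319°: 4.85 -2.25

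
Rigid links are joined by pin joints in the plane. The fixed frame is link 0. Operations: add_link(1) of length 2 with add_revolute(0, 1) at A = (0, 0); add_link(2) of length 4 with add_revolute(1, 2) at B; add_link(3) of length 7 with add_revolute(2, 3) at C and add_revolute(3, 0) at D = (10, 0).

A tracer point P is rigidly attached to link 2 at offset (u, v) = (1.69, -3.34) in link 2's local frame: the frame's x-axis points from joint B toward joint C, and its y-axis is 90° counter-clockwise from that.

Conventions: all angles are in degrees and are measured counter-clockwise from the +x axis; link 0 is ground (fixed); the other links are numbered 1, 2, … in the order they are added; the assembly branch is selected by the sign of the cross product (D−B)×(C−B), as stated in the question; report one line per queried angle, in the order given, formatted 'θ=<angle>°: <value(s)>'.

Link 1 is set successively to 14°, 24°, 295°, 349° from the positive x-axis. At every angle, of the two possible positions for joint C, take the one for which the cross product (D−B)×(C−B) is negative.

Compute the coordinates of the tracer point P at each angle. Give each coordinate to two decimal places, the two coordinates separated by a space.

A=(0,0), D=(10.00,0)
θ=14°: B = A + 2.00·(cos14°, sin14°) = (1.9406, 0.4838)
θ=14°: |BD| = 8.0739
θ=14°: circle(B,4.00) ∩ circle(D,7.00): a=1.9933, h=3.4679
θ=14°:   candidates: C₊=(4.1382,3.8261) cross=28.000; C₋=(3.7225,-3.0973) cross=-28.000
θ=14°:   branch - wants cross < 0 → take C=(3.7225,-3.0973) (cross=-28.000)
θ=14°: ex = (C−B)/|BC| = (0.4455,-0.8953); ey = (0.8953,0.4455)
θ=14°: P = B + 1.69·ex + -3.34·ey = (-0.2968,-2.5171)
θ=24°: B = A + 2.00·(cos24°, sin24°) = (1.8271, 0.8135)
θ=24°: |BD| = 8.2133
θ=24°: circle(B,4.00) ∩ circle(D,7.00): a=2.0977, h=3.4058
θ=24°:   candidates: C₊=(4.2518,3.9948) cross=27.973; C₋=(3.5772,-2.7834) cross=-27.973
θ=24°:   branch - wants cross < 0 → take C=(3.5772,-2.7834) (cross=-27.973)
θ=24°: ex = (C−B)/|BC| = (0.4375,-0.8992); ey = (0.8992,0.4375)
θ=24°: P = B + 1.69·ex + -3.34·ey = (-0.4369,-2.1675)
θ=295°: B = A + 2.00·(cos295°, sin295°) = (0.8452, -1.8126)
θ=295°: |BD| = 9.3325
θ=295°: circle(B,4.00) ∩ circle(D,7.00): a=2.8982, h=2.7569
θ=295°:   candidates: C₊=(3.1528,1.4547) cross=25.728; C₋=(4.2237,-3.9541) cross=-25.728
θ=295°:   branch - wants cross < 0 → take C=(4.2237,-3.9541) (cross=-25.728)
θ=295°: ex = (C−B)/|BC| = (0.8446,-0.5354); ey = (0.5354,0.8446)
θ=295°: P = B + 1.69·ex + -3.34·ey = (0.4845,-5.5384)
θ=349°: B = A + 2.00·(cos349°, sin349°) = (1.9633, -0.3816)
θ=349°: |BD| = 8.0458
θ=349°: circle(B,4.00) ∩ circle(D,7.00): a=1.9721, h=3.4800
θ=349°:   candidates: C₊=(3.7681,3.1880) cross=28.000; C₋=(4.0982,-3.7642) cross=-28.000
θ=349°:   branch - wants cross < 0 → take C=(4.0982,-3.7642) (cross=-28.000)
θ=349°: ex = (C−B)/|BC| = (0.5337,-0.8456); ey = (0.8456,0.5337)
θ=349°: P = B + 1.69·ex + -3.34·ey = (0.0408,-3.5935)

θ=14°: -0.30 -2.52
θ=24°: -0.44 -2.17
θ=295°: 0.48 -5.54
θ=349°: 0.04 -3.59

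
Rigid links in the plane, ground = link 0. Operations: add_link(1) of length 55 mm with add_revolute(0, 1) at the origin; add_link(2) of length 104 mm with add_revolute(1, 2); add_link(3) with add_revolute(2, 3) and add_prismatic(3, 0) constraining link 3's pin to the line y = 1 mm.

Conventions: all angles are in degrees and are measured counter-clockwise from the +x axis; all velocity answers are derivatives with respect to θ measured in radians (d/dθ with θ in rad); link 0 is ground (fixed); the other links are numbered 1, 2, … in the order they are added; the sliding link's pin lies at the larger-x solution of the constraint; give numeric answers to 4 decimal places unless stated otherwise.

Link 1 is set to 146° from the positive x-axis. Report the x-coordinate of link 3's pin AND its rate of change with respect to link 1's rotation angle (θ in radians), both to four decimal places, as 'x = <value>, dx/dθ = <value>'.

geometry: r = 55 mm, L = 104 mm, e = 1 mm
crank pin P = (r cos θ, r sin θ) = (-45.597066, 30.755610)
h = r sin θ − e = 30.755610 − 1 = 29.755610
x = r cos θ + √(L² − h²) = -45.597066 + 99.652414 = 54.055348
dx/dθ = −r sin θ − h·r cos θ/√(L² − h²) (θ in radians; h = 29.755610) = -17.140601

x = 54.0553, dx/dθ = -17.1406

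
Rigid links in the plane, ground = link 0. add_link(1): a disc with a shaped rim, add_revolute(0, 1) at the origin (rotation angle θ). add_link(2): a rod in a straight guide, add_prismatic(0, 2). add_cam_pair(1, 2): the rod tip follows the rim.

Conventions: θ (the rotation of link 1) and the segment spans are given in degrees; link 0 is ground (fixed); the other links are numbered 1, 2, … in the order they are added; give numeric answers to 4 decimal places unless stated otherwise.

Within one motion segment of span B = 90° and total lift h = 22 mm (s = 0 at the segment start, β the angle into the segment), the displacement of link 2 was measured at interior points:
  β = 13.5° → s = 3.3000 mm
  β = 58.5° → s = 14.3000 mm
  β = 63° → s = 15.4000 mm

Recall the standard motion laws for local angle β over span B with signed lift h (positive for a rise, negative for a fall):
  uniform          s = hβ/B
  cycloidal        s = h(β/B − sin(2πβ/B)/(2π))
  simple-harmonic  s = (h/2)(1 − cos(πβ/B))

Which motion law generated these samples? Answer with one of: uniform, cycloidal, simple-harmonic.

candidates at β/B = r: uniform s = h·r (linear in β); cycloidal s = h·(r − sin(2πr)/(2π)); simple-harmonic s = (h/2)(1 − cos(πr))
β=13.5°: printed 3.3000 | uniform 3.3000, cycloidal 0.4673, simple-harmonic 1.1989
β=58.5°: printed 14.3000 | uniform 14.3000, cycloidal 17.1327, simple-harmonic 15.9939
β=63°: printed 15.4000 | uniform 15.4000, cycloidal 18.7300, simple-harmonic 17.4656
only one law matches every sample → uniform

uniform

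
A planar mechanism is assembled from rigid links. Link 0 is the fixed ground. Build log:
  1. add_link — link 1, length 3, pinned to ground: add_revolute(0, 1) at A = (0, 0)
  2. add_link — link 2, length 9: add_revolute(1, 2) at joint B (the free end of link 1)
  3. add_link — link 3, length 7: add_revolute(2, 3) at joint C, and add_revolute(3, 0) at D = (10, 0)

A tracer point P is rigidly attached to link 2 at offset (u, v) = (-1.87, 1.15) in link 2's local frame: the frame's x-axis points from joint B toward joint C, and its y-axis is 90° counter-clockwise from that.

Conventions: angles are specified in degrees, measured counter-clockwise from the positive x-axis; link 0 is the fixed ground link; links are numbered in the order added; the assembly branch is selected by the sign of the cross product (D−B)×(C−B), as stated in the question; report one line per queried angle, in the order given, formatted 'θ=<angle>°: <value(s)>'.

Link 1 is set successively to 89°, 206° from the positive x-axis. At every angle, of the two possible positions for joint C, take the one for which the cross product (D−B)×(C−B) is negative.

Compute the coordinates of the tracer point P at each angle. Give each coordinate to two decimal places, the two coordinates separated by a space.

A=(0,0), D=(10.00,0)
θ=89°: B = A + 3.00·(cos89°, sin89°) = (0.0524, 2.9995)
θ=89°: |BD| = 10.3900
θ=89°: circle(B,9.00) ∩ circle(D,7.00): a=6.7350, h=5.9700
θ=89°:   candidates: C₊=(8.2240,6.7710) cross=62.028; C₋=(4.7771,-4.6606) cross=-62.028
θ=89°:   branch - wants cross < 0 → take C=(4.7771,-4.6606) (cross=-62.028)
θ=89°: ex = (C−B)/|BC| = (0.5250,-0.8511); ey = (0.8511,0.5250)
θ=89°: P = B + -1.87·ex + 1.15·ey = (0.0495,5.1949)
θ=206°: B = A + 3.00·(cos206°, sin206°) = (-2.6964, -1.3151)
θ=206°: |BD| = 12.7643
θ=206°: circle(B,9.00) ∩ circle(D,7.00): a=7.6357, h=4.7641
θ=206°:   candidates: C₊=(4.4078,4.2104) cross=60.811; C₋=(5.3895,-5.2672) cross=-60.811
θ=206°:   branch - wants cross < 0 → take C=(5.3895,-5.2672) (cross=-60.811)
θ=206°: ex = (C−B)/|BC| = (0.8984,-0.4391); ey = (0.4391,0.8984)
θ=206°: P = B + -1.87·ex + 1.15·ey = (-3.8715,0.5392)

θ=89°: 0.05 5.19
θ=206°: -3.87 0.54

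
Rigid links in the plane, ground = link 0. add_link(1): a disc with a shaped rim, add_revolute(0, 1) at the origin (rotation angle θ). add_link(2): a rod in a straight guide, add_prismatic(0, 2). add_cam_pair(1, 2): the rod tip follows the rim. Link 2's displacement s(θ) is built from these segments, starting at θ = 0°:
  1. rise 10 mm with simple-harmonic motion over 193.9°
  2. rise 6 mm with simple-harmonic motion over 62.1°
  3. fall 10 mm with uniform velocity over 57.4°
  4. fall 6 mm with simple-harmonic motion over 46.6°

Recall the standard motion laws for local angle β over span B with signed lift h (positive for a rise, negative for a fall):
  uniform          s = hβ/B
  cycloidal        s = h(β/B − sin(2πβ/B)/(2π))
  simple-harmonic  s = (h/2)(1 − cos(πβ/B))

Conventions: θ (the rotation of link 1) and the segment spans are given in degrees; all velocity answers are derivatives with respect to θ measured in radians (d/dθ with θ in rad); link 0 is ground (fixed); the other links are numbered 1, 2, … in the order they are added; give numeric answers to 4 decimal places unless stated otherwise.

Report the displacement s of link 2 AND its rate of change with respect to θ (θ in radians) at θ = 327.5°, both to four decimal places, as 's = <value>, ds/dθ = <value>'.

segment 1 (0° to 193.9°, simple-harmonic, h = 10) is passed completely: s = 0.0000 + (10) = 10.0000
segment 2 (193.9° to 256°, simple-harmonic, h = 6) is passed completely: s = 10.0000 + (6) = 16.0000
segment 3 (256° to 313.4°, uniform, h = -10) is passed completely: s = 16.0000 + (-10) = 6.0000
θ = 327.5° falls in segment 4 (313.4° to 360°, simple-harmonic, h = -6): β = 327.5 − 313.4 = 14.1°, B = 46.6°; Δs = -6/2·(1 − cos(π·0.3026)) = -1.2563; s = 6.0000 − 1.2563 = 4.7437
velocity in seg [313.4°–360°] (simple-harmonic), θ in radians: β = 14.1° = 0.2461 rad, B = 46.6° = 0.8133 rad; ds/dθ = (πh/(2B)) sin(πβ/B) = (π·(-6)/(2·0.8133)) sin(π·0.3026) = -9.429670 mm/rad

s = 4.7437, ds/dθ = -9.4297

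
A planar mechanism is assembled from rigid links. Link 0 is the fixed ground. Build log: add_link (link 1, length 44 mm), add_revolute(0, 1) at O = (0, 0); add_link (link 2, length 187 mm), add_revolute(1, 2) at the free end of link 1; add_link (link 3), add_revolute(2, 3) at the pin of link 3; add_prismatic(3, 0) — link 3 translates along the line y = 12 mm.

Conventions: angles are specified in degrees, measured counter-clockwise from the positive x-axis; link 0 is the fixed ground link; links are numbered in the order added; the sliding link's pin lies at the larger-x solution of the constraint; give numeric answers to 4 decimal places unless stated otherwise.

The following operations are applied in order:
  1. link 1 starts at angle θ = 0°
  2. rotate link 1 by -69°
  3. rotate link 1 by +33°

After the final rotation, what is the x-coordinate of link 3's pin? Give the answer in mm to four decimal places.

geometry: r = 44 mm, L = 187 mm, e = 12 mm; θ starts at 0°
rotate link 1 by -69°: θ ← 0° -69° = -69°
rotate link 1 by +33°: θ ← -69° +33° = -36°
crank pin P = (r cos θ, r sin θ) = (35.596748, -25.862551)
h = r sin θ − e = -25.862551 − 12 = -37.862551
x = r cos θ + √(L² − h²) = 35.596748 + 183.126806 = 218.723554

218.7236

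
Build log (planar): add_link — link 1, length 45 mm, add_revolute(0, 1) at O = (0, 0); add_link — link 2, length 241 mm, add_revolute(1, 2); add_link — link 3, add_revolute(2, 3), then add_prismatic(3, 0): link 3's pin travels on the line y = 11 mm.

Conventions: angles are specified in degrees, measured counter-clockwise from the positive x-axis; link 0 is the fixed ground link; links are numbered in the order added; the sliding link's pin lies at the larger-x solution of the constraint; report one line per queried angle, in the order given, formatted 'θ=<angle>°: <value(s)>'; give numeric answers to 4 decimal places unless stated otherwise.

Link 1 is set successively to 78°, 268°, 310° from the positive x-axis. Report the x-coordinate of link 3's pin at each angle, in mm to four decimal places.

geometry: r = 45 mm, L = 241 mm, e = 11 mm
θ=78°: crank pin P = (r cos θ, r sin θ) = (9.356026, 44.016642)
θ=78°: h = r sin θ − e = 44.016642 − 11 = 33.016642
θ=78°: x = r cos θ + √(L² − h²) = 9.356026 + 238.727672 = 248.083698
θ=268°: crank pin P = (r cos θ, r sin θ) = (-1.570477, -44.972587)
θ=268°: h = r sin θ − e = -44.972587 − 11 = -55.972587
θ=268°: x = r cos θ + √(L² − h²) = -1.570477 + 234.410046 = 232.839568
θ=310°: crank pin P = (r cos θ, r sin θ) = (28.925442, -34.472000)
θ=310°: h = r sin θ − e = -34.472000 − 11 = -45.472000
θ=310°: x = r cos θ + √(L² − h²) = 28.925442 + 236.671285 = 265.596728

θ=78°: 248.0837
θ=268°: 232.8396
θ=310°: 265.5967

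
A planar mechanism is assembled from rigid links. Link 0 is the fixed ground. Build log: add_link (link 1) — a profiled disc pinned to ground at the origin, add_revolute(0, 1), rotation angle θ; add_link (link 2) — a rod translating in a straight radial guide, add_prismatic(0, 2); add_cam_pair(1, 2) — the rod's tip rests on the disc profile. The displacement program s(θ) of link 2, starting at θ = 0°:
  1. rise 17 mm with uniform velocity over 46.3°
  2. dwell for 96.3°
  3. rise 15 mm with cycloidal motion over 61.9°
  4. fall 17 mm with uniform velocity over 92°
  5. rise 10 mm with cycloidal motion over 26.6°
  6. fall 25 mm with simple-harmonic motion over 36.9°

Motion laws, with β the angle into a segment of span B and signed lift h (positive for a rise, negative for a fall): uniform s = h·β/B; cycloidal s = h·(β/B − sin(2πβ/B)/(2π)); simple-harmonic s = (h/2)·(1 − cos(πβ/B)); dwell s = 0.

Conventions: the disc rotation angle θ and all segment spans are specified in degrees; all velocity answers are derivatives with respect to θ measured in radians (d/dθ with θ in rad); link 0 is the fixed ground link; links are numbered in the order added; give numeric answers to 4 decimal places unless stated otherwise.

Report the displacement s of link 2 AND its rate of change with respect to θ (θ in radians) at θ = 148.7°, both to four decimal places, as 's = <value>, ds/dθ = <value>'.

seg 1 [0°–46.3°] uniform, h=17: full span → s += 17 → s = 17.0000
seg 2 [46.3°–142.6°] dwell: s stays 17.0000
seg 3 [142.6°–204.5°] cycloidal, h=15: θ=148.7° here. β=6.1, B=61.9. 15·(0.0985 − sin(2π·0.0985)/(2π)) = 0.0927 → s = 17.0927
velocity in seg [142.6°–204.5°] (cycloidal), θ in radians: β = 6.1° = 0.1065 rad, B = 61.9° = 1.0804 rad; ds/dθ = (h/B)(1 − cos(2πβ/B)) = (15/1.0804)(1 − cos(2π·0.0985)) = 2.577576 mm/rad

s = 17.0927, ds/dθ = 2.5776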